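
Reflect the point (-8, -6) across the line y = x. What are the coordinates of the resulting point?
(-6, -8)

Reflection across line y = x: (-8, -6) → (-6, -8)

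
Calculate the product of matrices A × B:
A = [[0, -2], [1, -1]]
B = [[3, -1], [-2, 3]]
[[4, -6], [5, -4]]

Matrix multiplication:
C[0][0] = 0×3 + -2×-2 = 4
C[0][1] = 0×-1 + -2×3 = -6
C[1][0] = 1×3 + -1×-2 = 5
C[1][1] = 1×-1 + -1×3 = -4
Result: [[4, -6], [5, -4]]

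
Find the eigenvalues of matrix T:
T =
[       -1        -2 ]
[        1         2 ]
λ = 0, 1

Solve det(T - λI) = 0. For a 2×2 matrix the characteristic equation is λ² - (trace)λ + det = 0.
trace(T) = a + d = -1 + 2 = 1.
det(T) = a*d - b*c = (-1)*(2) - (-2)*(1) = -2 + 2 = 0.
Characteristic equation: λ² - (1)λ + (0) = 0.
Discriminant = (1)² - 4*(0) = 1 - 0 = 1.
λ = (1 ± √1) / 2 = (1 ± 1) / 2 = 0, 1.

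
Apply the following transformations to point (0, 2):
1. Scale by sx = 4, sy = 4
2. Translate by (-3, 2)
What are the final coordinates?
(-3, 10)

Step 1: Scale (0, 2) by (sx, sy) = (4, 4) → (0, 8)
Step 2: Translate by (-3, 2) → (-3, 10)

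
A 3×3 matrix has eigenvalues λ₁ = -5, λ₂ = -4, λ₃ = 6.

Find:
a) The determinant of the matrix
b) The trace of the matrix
det = 120, trace = -3

Two standard eigenvalue identities:
- det(A) equals the product of the eigenvalues (counted with multiplicity).
- trace(A) equals the sum of the eigenvalues.
det(A) = (-5)*(-4)*(6) = 120.
trace(A) = -5 - 4 + 6 = -3.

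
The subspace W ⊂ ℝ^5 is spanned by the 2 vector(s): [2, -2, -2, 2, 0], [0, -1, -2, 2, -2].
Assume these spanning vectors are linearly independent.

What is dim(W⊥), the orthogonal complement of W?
dim(W⊥) = 3

For any subspace W of ℝ^n, dim(W) + dim(W⊥) = n (the whole-space dimension).
Here the given 2 vectors are linearly independent, so dim(W) = 2.
Thus dim(W⊥) = n - dim(W) = 5 - 2 = 3.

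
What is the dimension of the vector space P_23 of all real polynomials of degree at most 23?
Dimension = 24

A polynomial of degree at most 23 can be written as a₀ + a₁x + a₂x² + … + a_23x^23, with 24 free coefficients a₀, …, a_23.
The set {1, x, x², …, x^23} is a basis: it spans P_23 (every such polynomial is a linear combination of these) and is linearly independent (a polynomial is zero iff all its coefficients are zero).
Therefore dim(P_23) = 23 + 1 = 24.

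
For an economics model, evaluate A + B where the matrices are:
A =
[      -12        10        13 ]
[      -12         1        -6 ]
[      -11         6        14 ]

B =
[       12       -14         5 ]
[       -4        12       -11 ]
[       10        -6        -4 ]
A + B =
[        0        -4        18 ]
[      -16        13       -17 ]
[       -1         0        10 ]

Matrix addition is elementwise: (A+B)[i][j] = A[i][j] + B[i][j].
  (A+B)[0][0] = (-12) + (12) = 0
  (A+B)[0][1] = (10) + (-14) = -4
  (A+B)[0][2] = (13) + (5) = 18
  (A+B)[1][0] = (-12) + (-4) = -16
  (A+B)[1][1] = (1) + (12) = 13
  (A+B)[1][2] = (-6) + (-11) = -17
  (A+B)[2][0] = (-11) + (10) = -1
  (A+B)[2][1] = (6) + (-6) = 0
  (A+B)[2][2] = (14) + (-4) = 10
A + B =
[        0        -4        18 ]
[      -16        13       -17 ]
[       -1         0        10 ]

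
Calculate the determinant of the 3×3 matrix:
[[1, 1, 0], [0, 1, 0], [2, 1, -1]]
-1

Expansion along first row:
det = 1·det([[1,0],[1,-1]]) - 1·det([[0,0],[2,-1]]) + 0·det([[0,1],[2,1]])
    = 1·(1·-1 - 0·1) - 1·(0·-1 - 0·2) + 0·(0·1 - 1·2)
    = 1·-1 - 1·0 + 0·-2
    = -1 + 0 + 0 = -1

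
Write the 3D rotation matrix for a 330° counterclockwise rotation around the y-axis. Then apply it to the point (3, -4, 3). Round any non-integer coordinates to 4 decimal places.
R = [[√3/2, 0, -1/2], [0, 1, 0], [1/2, 0, √3/2]]; R·(3, -4, 3) = (1.0981, -4.0000, 4.0981)

Rotation matrix for 330° around y-axis:
cos(330°) = √3/2, sin(330°) = -1/2
R = [[√3/2, 0, -1/2], [0, 1, 0], [1/2, 0, √3/2]]
Apply to (3, -4, 3): R·[3, -4, 3]ᵀ = (1.0981, -4.0000, 4.0981)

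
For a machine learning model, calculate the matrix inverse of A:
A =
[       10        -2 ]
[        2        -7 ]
det(A) = -66
A⁻¹ =
[     7/66     -1/33 ]
[     1/33     -5/33 ]

For a 2×2 matrix A = [[a, b], [c, d]] with det(A) ≠ 0, A⁻¹ = (1/det(A)) * [[d, -b], [-c, a]].
det(A) = (10)*(-7) - (-2)*(2) = -70 + 4 = -66.
A⁻¹ = (1/-66) * [[-7, 2], [-2, 10]].
Dividing each entry by -66 and reducing:
A⁻¹ =
[     7/66     -1/33 ]
[     1/33     -5/33 ]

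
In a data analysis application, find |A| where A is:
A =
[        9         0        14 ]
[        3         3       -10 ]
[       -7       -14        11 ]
det(A) = -1257

Expand along row 0 (cofactor expansion): det(A) = a*(e*i - f*h) - b*(d*i - f*g) + c*(d*h - e*g), where the 3×3 is [[a, b, c], [d, e, f], [g, h, i]].
Minor M_00 = (3)*(11) - (-10)*(-14) = 33 - 140 = -107.
Minor M_01 = (3)*(11) - (-10)*(-7) = 33 - 70 = -37.
Minor M_02 = (3)*(-14) - (3)*(-7) = -42 + 21 = -21.
det(A) = (9)*(-107) - (0)*(-37) + (14)*(-21) = -963 + 0 - 294 = -1257.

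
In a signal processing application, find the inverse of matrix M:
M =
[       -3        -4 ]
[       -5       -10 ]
det(M) = 10
M⁻¹ =
[       -1       2/5 ]
[      1/2     -3/10 ]

For a 2×2 matrix M = [[a, b], [c, d]] with det(M) ≠ 0, M⁻¹ = (1/det(M)) * [[d, -b], [-c, a]].
det(M) = (-3)*(-10) - (-4)*(-5) = 30 - 20 = 10.
M⁻¹ = (1/10) * [[-10, 4], [5, -3]].
Dividing each entry by 10 and reducing:
M⁻¹ =
[       -1       2/5 ]
[      1/2     -3/10 ]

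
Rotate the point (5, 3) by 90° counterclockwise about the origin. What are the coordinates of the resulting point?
(-3, 5)

Rotation matrix R(θ) = [[cos θ, -sin θ], [sin θ, cos θ]]; for θ = 90°:
R = [[0, -1], [1, 0]]
Result: R × [5, 3]ᵀ = [0·5 + (-1)·3, 1·5 + (0)·3]ᵀ = (-3, 5)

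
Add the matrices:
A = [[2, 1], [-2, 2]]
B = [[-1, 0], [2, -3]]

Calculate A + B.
[[1, 1], [0, -1]]

Add corresponding elements:
(2)+(-1)=1
(1)+(0)=1
(-2)+(2)=0
(2)+(-3)=-1
A + B = [[1, 1], [0, -1]]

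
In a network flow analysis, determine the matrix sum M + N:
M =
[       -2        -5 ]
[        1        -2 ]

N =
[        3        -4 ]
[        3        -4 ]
M + N =
[        1        -9 ]
[        4        -6 ]

Matrix addition is elementwise: (M+N)[i][j] = M[i][j] + N[i][j].
  (M+N)[0][0] = (-2) + (3) = 1
  (M+N)[0][1] = (-5) + (-4) = -9
  (M+N)[1][0] = (1) + (3) = 4
  (M+N)[1][1] = (-2) + (-4) = -6
M + N =
[        1        -9 ]
[        4        -6 ]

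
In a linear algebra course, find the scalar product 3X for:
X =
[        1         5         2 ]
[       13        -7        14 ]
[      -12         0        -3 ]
3X =
[        3        15         6 ]
[       39       -21        42 ]
[      -36         0        -9 ]

Scalar multiplication is elementwise: (3X)[i][j] = 3 * X[i][j].
  (3X)[0][0] = 3 * (1) = 3
  (3X)[0][1] = 3 * (5) = 15
  (3X)[0][2] = 3 * (2) = 6
  (3X)[1][0] = 3 * (13) = 39
  (3X)[1][1] = 3 * (-7) = -21
  (3X)[1][2] = 3 * (14) = 42
  (3X)[2][0] = 3 * (-12) = -36
  (3X)[2][1] = 3 * (0) = 0
  (3X)[2][2] = 3 * (-3) = -9
3X =
[        3        15         6 ]
[       39       -21        42 ]
[      -36         0        -9 ]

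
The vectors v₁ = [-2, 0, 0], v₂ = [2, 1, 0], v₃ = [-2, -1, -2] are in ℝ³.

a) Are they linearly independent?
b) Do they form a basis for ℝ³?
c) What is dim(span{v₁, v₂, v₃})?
Yes independent, yes basis, dim = 3

Stack v₁, v₂, v₃ as rows of a 3×3 matrix.
[[-2, 0, 0]; [2, 1, 0]; [-2, -1, -2]] is already lower triangular with nonzero diagonal entries (-2, 1, -2), so its determinant is the product of the diagonal entries, det = (-2)·(1)·(-2) = 4 ≠ 0, and the rows are linearly independent.
Three linearly independent vectors in ℝ³ form a basis for ℝ³, so dim(span{v₁,v₂,v₃}) = 3.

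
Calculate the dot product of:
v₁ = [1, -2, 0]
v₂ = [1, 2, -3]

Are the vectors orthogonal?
-3, No

The dot product is the sum of products of corresponding components.
v₁·v₂ = (1)*(1) + (-2)*(2) + (0)*(-3) = 1 - 4 + 0 = -3.
Two vectors are orthogonal iff their dot product is 0; here the dot product is -3, so the vectors are not orthogonal.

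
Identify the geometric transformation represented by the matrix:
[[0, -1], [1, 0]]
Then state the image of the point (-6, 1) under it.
rotation by 90° counterclockwise; image of (-6, 1) is (-1, -6)

This matches the form [[cos θ, -sin θ], [sin θ, cos θ]] of a rotation matrix; reading off cos θ and sin θ gives the angle.
The matrix [[0, -1], [1, 0]] represents: rotation by 90° counterclockwise.
Applying it to (-6, 1): [0·-6 + -1·1, 1·-6 + 0·1] = (-1, -6).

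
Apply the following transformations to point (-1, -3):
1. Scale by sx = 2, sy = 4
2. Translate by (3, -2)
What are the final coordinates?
(1, -14)

Step 1: Scale (-1, -3) by (sx, sy) = (2, 4) → (-2, -12)
Step 2: Translate by (3, -2) → (1, -14)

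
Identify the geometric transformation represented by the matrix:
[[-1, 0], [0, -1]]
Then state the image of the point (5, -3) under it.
rotation by 180° (or reflection through origin); image of (5, -3) is (-5, 3)

This matches the form [[cos θ, -sin θ], [sin θ, cos θ]] of a rotation matrix; reading off cos θ and sin θ gives the angle.
The matrix [[-1, 0], [0, -1]] represents: rotation by 180° (or reflection through origin).
Applying it to (5, -3): [-1·5 + 0·-3, 0·5 + -1·-3] = (-5, 3).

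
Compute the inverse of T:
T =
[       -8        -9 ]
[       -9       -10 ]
det(T) = -1
T⁻¹ =
[       10        -9 ]
[       -9         8 ]

For a 2×2 matrix T = [[a, b], [c, d]] with det(T) ≠ 0, T⁻¹ = (1/det(T)) * [[d, -b], [-c, a]].
det(T) = (-8)*(-10) - (-9)*(-9) = 80 - 81 = -1.
T⁻¹ = (1/-1) * [[-10, 9], [9, -8]].
Dividing each entry by -1 and reducing:
T⁻¹ =
[       10        -9 ]
[       -9         8 ]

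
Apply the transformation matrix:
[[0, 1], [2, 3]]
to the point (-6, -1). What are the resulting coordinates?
(-1, -15)

Matrix multiplication:
[[0, 1], [2, 3]] × [-6, -1]ᵀ
= [0×-6 + 1×-1, 2×-6 + 3×-1]ᵀ
= [-1.0000, -15.0000]ᵀ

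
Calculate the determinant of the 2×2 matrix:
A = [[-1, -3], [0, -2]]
2

For A = [[a, b], [c, d]], det(A) = a*d - b*c.
det(A) = (-1)*(-2) - (-3)*(0) = 2 - 0 = 2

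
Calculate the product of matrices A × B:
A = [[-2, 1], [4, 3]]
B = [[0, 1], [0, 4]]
[[0, 2], [0, 16]]

Matrix multiplication:
C[0][0] = -2×0 + 1×0 = 0
C[0][1] = -2×1 + 1×4 = 2
C[1][0] = 4×0 + 3×0 = 0
C[1][1] = 4×1 + 3×4 = 16
Result: [[0, 2], [0, 16]]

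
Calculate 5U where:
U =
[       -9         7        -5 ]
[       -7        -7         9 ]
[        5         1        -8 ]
5U =
[      -45        35       -25 ]
[      -35       -35        45 ]
[       25         5       -40 ]

Scalar multiplication is elementwise: (5U)[i][j] = 5 * U[i][j].
  (5U)[0][0] = 5 * (-9) = -45
  (5U)[0][1] = 5 * (7) = 35
  (5U)[0][2] = 5 * (-5) = -25
  (5U)[1][0] = 5 * (-7) = -35
  (5U)[1][1] = 5 * (-7) = -35
  (5U)[1][2] = 5 * (9) = 45
  (5U)[2][0] = 5 * (5) = 25
  (5U)[2][1] = 5 * (1) = 5
  (5U)[2][2] = 5 * (-8) = -40
5U =
[      -45        35       -25 ]
[      -35       -35        45 ]
[       25         5       -40 ]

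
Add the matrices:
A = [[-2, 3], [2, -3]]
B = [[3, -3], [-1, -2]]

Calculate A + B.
[[1, 0], [1, -5]]

Add corresponding elements:
(-2)+(3)=1
(3)+(-3)=0
(2)+(-1)=1
(-3)+(-2)=-5
A + B = [[1, 0], [1, -5]]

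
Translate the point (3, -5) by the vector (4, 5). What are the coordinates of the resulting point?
(7, 0)

Translation by (4, 5):
x' = 3 + 4 = 7
y' = -5 + 5 = 0
Homogeneous matrix: [[1, 0, 4], [0, 1, 5], [0, 0, 1]]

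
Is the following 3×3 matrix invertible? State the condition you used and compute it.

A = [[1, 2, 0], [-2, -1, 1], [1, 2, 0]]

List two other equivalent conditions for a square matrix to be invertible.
No, not invertible; det(A) = 0 (two rows are equal, so the rows are linearly dependent). Equivalent conditions (failing for this A): rank(A) < 3; Ax = 0 has non-trivial solutions; 0 is an eigenvalue; the columns are linearly dependent.

To check invertibility, compute det(A).
In this matrix, row 0 and the last row are identical, so one row is a scalar multiple of another and the rows are linearly dependent.
A matrix with linearly dependent rows has det = 0 and is not invertible.
Equivalent failed conditions:
- rank(A) < 3.
- Ax = 0 has non-trivial solutions.
- 0 is an eigenvalue.
- The columns are linearly dependent.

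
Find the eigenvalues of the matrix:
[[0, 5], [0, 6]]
λ = 0 and λ = 6

Characteristic equation: det(A - λI) = 0
λ² - (trace)λ + (det) = 0
λ² - (6)λ + (0) = 0
λ² - 6λ + 0 = 0
Solving: λ = 0, 6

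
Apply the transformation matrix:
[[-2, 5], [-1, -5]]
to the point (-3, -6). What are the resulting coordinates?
(-24, 33)

Matrix multiplication:
[[-2, 5], [-1, -5]] × [-3, -6]ᵀ
= [-2×-3 + 5×-6, -1×-3 + -5×-6]ᵀ
= [-24.0000, 33.0000]ᵀ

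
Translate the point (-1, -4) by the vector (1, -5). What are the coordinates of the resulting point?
(0, -9)

Translation by (1, -5):
x' = -1 + 1 = 0
y' = -4 + -5 = -9
Homogeneous matrix: [[1, 0, 1], [0, 1, -5], [0, 0, 1]]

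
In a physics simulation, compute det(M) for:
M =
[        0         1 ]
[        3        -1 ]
det(M) = -3

For a 2×2 matrix [[a, b], [c, d]], det = a*d - b*c.
det(M) = (0)*(-1) - (1)*(3) = 0 - 3 = -3.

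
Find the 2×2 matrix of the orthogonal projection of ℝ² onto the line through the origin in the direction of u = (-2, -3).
[[4/13, 6/13], [6/13, 9/13]]

The orthogonal projection onto the line spanned by a nonzero vector u = (a, b) has matrix P = (u uᵀ) / (uᵀ u) = (1/(a² + b²)) · [[a², ab], [ab, b²]].
Here u = (-2, -3), so a² + b² = 4 + 9 = 13.
P = (1/13) · [[4, 6], [6, 9]] = [[4/13, 6/13], [6/13, 9/13]].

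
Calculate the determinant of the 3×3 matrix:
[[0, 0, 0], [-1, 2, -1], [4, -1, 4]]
0

Expansion along first row:
det = 0·det([[2,-1],[-1,4]]) - 0·det([[-1,-1],[4,4]]) + 0·det([[-1,2],[4,-1]])
    = 0·(2·4 - -1·-1) - 0·(-1·4 - -1·4) + 0·(-1·-1 - 2·4)
    = 0·7 - 0·0 + 0·-7
    = 0 + 0 + 0 = 0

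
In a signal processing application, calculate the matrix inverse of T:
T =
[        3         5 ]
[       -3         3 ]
det(T) = 24
T⁻¹ =
[      1/8     -5/24 ]
[      1/8       1/8 ]

For a 2×2 matrix T = [[a, b], [c, d]] with det(T) ≠ 0, T⁻¹ = (1/det(T)) * [[d, -b], [-c, a]].
det(T) = (3)*(3) - (5)*(-3) = 9 + 15 = 24.
T⁻¹ = (1/24) * [[3, -5], [3, 3]].
Dividing each entry by 24 and reducing:
T⁻¹ =
[      1/8     -5/24 ]
[      1/8       1/8 ]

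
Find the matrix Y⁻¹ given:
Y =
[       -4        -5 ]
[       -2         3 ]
det(Y) = -22
Y⁻¹ =
[    -3/22     -5/22 ]
[    -1/11      2/11 ]

For a 2×2 matrix Y = [[a, b], [c, d]] with det(Y) ≠ 0, Y⁻¹ = (1/det(Y)) * [[d, -b], [-c, a]].
det(Y) = (-4)*(3) - (-5)*(-2) = -12 - 10 = -22.
Y⁻¹ = (1/-22) * [[3, 5], [2, -4]].
Dividing each entry by -22 and reducing:
Y⁻¹ =
[    -3/22     -5/22 ]
[    -1/11      2/11 ]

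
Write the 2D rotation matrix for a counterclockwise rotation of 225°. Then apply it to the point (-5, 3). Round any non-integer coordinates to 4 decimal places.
R = [[-√2/2, √2/2], [-√2/2, -√2/2]]; R·(-5, 3) = (5.6569, 1.4142)

Rotation matrix formula: R(θ) = [[cos θ, -sin θ], [sin θ, cos θ]]
For θ = 225°:
cos(225°) = -√2/2
sin(225°) = -√2/2
R = [[-√2/2, √2/2], [-√2/2, -√2/2]]
Apply to (-5, 3): [-√2/2·-5 + (√2/2)·3, -√2/2·-5 + -√2/2·3] = (5.6569, 1.4142)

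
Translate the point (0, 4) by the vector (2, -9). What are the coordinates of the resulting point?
(2, -5)

Translation by (2, -9):
x' = 0 + 2 = 2
y' = 4 + -9 = -5
Homogeneous matrix: [[1, 0, 2], [0, 1, -9], [0, 0, 1]]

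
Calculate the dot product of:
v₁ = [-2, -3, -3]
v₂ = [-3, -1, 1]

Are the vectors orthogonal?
6, No

The dot product is the sum of products of corresponding components.
v₁·v₂ = (-2)*(-3) + (-3)*(-1) + (-3)*(1) = 6 + 3 - 3 = 6.
Two vectors are orthogonal iff their dot product is 0; here the dot product is 6, so the vectors are not orthogonal.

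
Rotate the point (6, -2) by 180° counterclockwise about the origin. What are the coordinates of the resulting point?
(-6, 2)

Rotation matrix R(θ) = [[cos θ, -sin θ], [sin θ, cos θ]]; for θ = 180°:
R = [[-1, 0], [0, -1]]
Result: R × [6, -2]ᵀ = [-1·6 + (0)·-2, 0·6 + (-1)·-2]ᵀ = (-6, 2)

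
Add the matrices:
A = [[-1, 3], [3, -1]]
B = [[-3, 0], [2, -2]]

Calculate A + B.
[[-4, 3], [5, -3]]

Add corresponding elements:
(-1)+(-3)=-4
(3)+(0)=3
(3)+(2)=5
(-1)+(-2)=-3
A + B = [[-4, 3], [5, -3]]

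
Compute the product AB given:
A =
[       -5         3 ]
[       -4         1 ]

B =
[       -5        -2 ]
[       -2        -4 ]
AB =
[       19        -2 ]
[       18         4 ]

Matrix multiplication: (AB)[i][j] = sum over k of A[i][k] * B[k][j].
  (AB)[0][0] = (-5)*(-5) + (3)*(-2) = 19
  (AB)[0][1] = (-5)*(-2) + (3)*(-4) = -2
  (AB)[1][0] = (-4)*(-5) + (1)*(-2) = 18
  (AB)[1][1] = (-4)*(-2) + (1)*(-4) = 4
AB =
[       19        -2 ]
[       18         4 ]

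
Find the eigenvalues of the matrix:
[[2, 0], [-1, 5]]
λ = 2 and λ = 5

Characteristic equation: det(A - λI) = 0
λ² - (trace)λ + (det) = 0
λ² - (7)λ + (10) = 0
λ² - 7λ + 10 = 0
Solving: λ = 2, 5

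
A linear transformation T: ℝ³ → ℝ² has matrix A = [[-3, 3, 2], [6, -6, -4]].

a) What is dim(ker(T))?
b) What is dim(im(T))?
dim(ker) = 2, dim(im) = 1

Observe that row 2 = -2 × row 1 (so the rows are linearly dependent).
Thus rank(A) = 1 (only one linearly independent row).
dim(im(T)) = rank(A) = 1.
By the rank-nullity theorem applied to T: ℝ³ → ℝ², rank(A) + nullity(A) = 3 (the domain dimension), so dim(ker(T)) = 3 - 1 = 2.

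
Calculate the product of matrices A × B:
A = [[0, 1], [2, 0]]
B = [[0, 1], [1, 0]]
[[1, 0], [0, 2]]

Matrix multiplication:
C[0][0] = 0×0 + 1×1 = 1
C[0][1] = 0×1 + 1×0 = 0
C[1][0] = 2×0 + 0×1 = 0
C[1][1] = 2×1 + 0×0 = 2
Result: [[1, 0], [0, 2]]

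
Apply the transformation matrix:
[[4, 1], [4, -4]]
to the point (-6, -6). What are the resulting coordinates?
(-30, 0)

Matrix multiplication:
[[4, 1], [4, -4]] × [-6, -6]ᵀ
= [4×-6 + 1×-6, 4×-6 + -4×-6]ᵀ
= [-30.0000, 0.0000]ᵀ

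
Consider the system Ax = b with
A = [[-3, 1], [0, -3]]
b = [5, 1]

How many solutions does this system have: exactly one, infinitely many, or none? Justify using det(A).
Exactly one solution

Compute det(A) = (-3)*(-3) - (1)*(0) = 9.
Because det(A) ≠ 0, A is invertible and Ax = b has a unique solution for every b (here x = A⁻¹ b).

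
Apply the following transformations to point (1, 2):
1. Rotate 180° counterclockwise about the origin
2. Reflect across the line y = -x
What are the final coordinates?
(2, 1)

Step 1: Rotate 180° → (-1, -2)
Step 2: Reflect across the line y = -x → (2, 1)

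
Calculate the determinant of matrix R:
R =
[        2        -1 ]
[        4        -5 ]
det(R) = -6

For a 2×2 matrix [[a, b], [c, d]], det = a*d - b*c.
det(R) = (2)*(-5) - (-1)*(4) = -10 + 4 = -6.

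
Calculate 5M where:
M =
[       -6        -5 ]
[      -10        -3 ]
5M =
[      -30       -25 ]
[      -50       -15 ]

Scalar multiplication is elementwise: (5M)[i][j] = 5 * M[i][j].
  (5M)[0][0] = 5 * (-6) = -30
  (5M)[0][1] = 5 * (-5) = -25
  (5M)[1][0] = 5 * (-10) = -50
  (5M)[1][1] = 5 * (-3) = -15
5M =
[      -30       -25 ]
[      -50       -15 ]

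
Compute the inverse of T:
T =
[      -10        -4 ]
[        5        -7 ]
det(T) = 90
T⁻¹ =
[    -7/90      2/45 ]
[    -1/18      -1/9 ]

For a 2×2 matrix T = [[a, b], [c, d]] with det(T) ≠ 0, T⁻¹ = (1/det(T)) * [[d, -b], [-c, a]].
det(T) = (-10)*(-7) - (-4)*(5) = 70 + 20 = 90.
T⁻¹ = (1/90) * [[-7, 4], [-5, -10]].
Dividing each entry by 90 and reducing:
T⁻¹ =
[    -7/90      2/45 ]
[    -1/18      -1/9 ]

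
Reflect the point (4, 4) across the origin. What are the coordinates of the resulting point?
(-4, -4)

Reflection across origin: (4, 4) → (-4, -4)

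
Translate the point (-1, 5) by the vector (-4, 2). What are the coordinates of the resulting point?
(-5, 7)

Translation by (-4, 2):
x' = -1 + -4 = -5
y' = 5 + 2 = 7
Homogeneous matrix: [[1, 0, -4], [0, 1, 2], [0, 0, 1]]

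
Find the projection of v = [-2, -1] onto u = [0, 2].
[0, -1]

The projection of v onto u is proj_u(v) = ((v·u) / (u·u)) · u.
v·u = (-2)*(0) + (-1)*(2) = -2.
u·u = (0)*(0) + (2)*(2) = 4.
coefficient = -2 / 4 = -1/2.
proj_u(v) = -1/2 · [0, 2] = [0, -1].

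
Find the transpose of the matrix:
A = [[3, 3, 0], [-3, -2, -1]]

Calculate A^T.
[[3, -3], [3, -2], [0, -1]]

The transpose sends entry (i,j) to (j,i); rows become columns.
Row 0 of A: [3, 3, 0] -> column 0 of A^T.
Row 1 of A: [-3, -2, -1] -> column 1 of A^T.
A^T = [[3, -3], [3, -2], [0, -1]]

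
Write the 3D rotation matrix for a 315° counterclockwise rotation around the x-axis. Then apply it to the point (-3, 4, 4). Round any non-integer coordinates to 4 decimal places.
R = [[1, 0, 0], [0, √2/2, √2/2], [0, -√2/2, √2/2]]; R·(-3, 4, 4) = (-3.0000, 5.6569, 0.0000)

Rotation matrix for 315° around x-axis:
cos(315°) = √2/2, sin(315°) = -√2/2
R = [[1, 0, 0], [0, √2/2, √2/2], [0, -√2/2, √2/2]]
Apply to (-3, 4, 4): R·[-3, 4, 4]ᵀ = (-3.0000, 5.6569, 0.0000)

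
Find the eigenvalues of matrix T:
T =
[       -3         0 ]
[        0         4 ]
λ = -3, 4

Solve det(T - λI) = 0. For a 2×2 matrix the characteristic equation is λ² - (trace)λ + det = 0.
trace(T) = a + d = -3 + 4 = 1.
det(T) = a*d - b*c = (-3)*(4) - (0)*(0) = -12 - 0 = -12.
Characteristic equation: λ² - (1)λ + (-12) = 0.
Discriminant = (1)² - 4*(-12) = 1 + 48 = 49.
λ = (1 ± √49) / 2 = (1 ± 7) / 2 = -3, 4.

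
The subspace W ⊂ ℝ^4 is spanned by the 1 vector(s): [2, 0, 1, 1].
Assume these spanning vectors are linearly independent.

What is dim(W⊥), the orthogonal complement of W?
dim(W⊥) = 3

For any subspace W of ℝ^n, dim(W) + dim(W⊥) = n (the whole-space dimension).
Here the given 1 vectors are linearly independent, so dim(W) = 1.
Thus dim(W⊥) = n - dim(W) = 4 - 1 = 3.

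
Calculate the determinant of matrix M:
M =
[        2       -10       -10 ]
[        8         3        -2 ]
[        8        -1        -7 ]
det(M) = -126

Expand along row 0 (cofactor expansion): det(M) = a*(e*i - f*h) - b*(d*i - f*g) + c*(d*h - e*g), where the 3×3 is [[a, b, c], [d, e, f], [g, h, i]].
Minor M_00 = (3)*(-7) - (-2)*(-1) = -21 - 2 = -23.
Minor M_01 = (8)*(-7) - (-2)*(8) = -56 + 16 = -40.
Minor M_02 = (8)*(-1) - (3)*(8) = -8 - 24 = -32.
det(M) = (2)*(-23) - (-10)*(-40) + (-10)*(-32) = -46 - 400 + 320 = -126.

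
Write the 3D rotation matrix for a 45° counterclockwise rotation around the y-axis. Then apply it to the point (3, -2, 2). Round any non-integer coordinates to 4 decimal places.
R = [[√2/2, 0, √2/2], [0, 1, 0], [-√2/2, 0, √2/2]]; R·(3, -2, 2) = (3.5355, -2.0000, -0.7071)

Rotation matrix for 45° around y-axis:
cos(45°) = √2/2, sin(45°) = √2/2
R = [[√2/2, 0, √2/2], [0, 1, 0], [-√2/2, 0, √2/2]]
Apply to (3, -2, 2): R·[3, -2, 2]ᵀ = (3.5355, -2.0000, -0.7071)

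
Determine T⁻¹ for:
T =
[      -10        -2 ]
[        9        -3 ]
det(T) = 48
T⁻¹ =
[    -1/16      1/24 ]
[    -3/16     -5/24 ]

For a 2×2 matrix T = [[a, b], [c, d]] with det(T) ≠ 0, T⁻¹ = (1/det(T)) * [[d, -b], [-c, a]].
det(T) = (-10)*(-3) - (-2)*(9) = 30 + 18 = 48.
T⁻¹ = (1/48) * [[-3, 2], [-9, -10]].
Dividing each entry by 48 and reducing:
T⁻¹ =
[    -1/16      1/24 ]
[    -3/16     -5/24 ]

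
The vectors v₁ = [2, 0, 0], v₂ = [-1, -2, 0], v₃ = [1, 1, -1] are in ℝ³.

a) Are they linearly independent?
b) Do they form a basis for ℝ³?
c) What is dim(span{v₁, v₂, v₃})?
Yes independent, yes basis, dim = 3

Stack v₁, v₂, v₃ as rows of a 3×3 matrix.
[[2, 0, 0]; [-1, -2, 0]; [1, 1, -1]] is already lower triangular with nonzero diagonal entries (2, -2, -1), so its determinant is the product of the diagonal entries, det = (2)·(-2)·(-1) = 4 ≠ 0, and the rows are linearly independent.
Three linearly independent vectors in ℝ³ form a basis for ℝ³, so dim(span{v₁,v₂,v₃}) = 3.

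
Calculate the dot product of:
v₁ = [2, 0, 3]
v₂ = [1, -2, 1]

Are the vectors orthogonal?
5, No

The dot product is the sum of products of corresponding components.
v₁·v₂ = (2)*(1) + (0)*(-2) + (3)*(1) = 2 + 0 + 3 = 5.
Two vectors are orthogonal iff their dot product is 0; here the dot product is 5, so the vectors are not orthogonal.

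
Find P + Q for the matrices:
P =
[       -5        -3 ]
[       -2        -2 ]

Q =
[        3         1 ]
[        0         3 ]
P + Q =
[       -2        -2 ]
[       -2         1 ]

Matrix addition is elementwise: (P+Q)[i][j] = P[i][j] + Q[i][j].
  (P+Q)[0][0] = (-5) + (3) = -2
  (P+Q)[0][1] = (-3) + (1) = -2
  (P+Q)[1][0] = (-2) + (0) = -2
  (P+Q)[1][1] = (-2) + (3) = 1
P + Q =
[       -2        -2 ]
[       -2         1 ]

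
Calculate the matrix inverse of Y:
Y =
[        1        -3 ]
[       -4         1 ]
det(Y) = -11
Y⁻¹ =
[    -1/11     -3/11 ]
[    -4/11     -1/11 ]

For a 2×2 matrix Y = [[a, b], [c, d]] with det(Y) ≠ 0, Y⁻¹ = (1/det(Y)) * [[d, -b], [-c, a]].
det(Y) = (1)*(1) - (-3)*(-4) = 1 - 12 = -11.
Y⁻¹ = (1/-11) * [[1, 3], [4, 1]].
Dividing each entry by -11 and reducing:
Y⁻¹ =
[    -1/11     -3/11 ]
[    -4/11     -1/11 ]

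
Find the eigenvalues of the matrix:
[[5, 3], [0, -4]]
λ = -4 and λ = 5

Characteristic equation: det(A - λI) = 0
λ² - (trace)λ + (det) = 0
λ² - (1)λ + (-20) = 0
λ² - 1λ - 20 = 0
Solving: λ = -4, 5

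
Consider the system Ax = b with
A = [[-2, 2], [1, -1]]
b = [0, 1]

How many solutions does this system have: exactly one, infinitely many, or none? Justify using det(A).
No solution

det(A) = (-2)*(-1) - (2)*(1) = 0, so A is singular.
The column space of A is span(column 1) = span([-2, 1]).
b = [0, 1] is not a scalar multiple of column 1, so b ∉ column space and the system is inconsistent — no solution.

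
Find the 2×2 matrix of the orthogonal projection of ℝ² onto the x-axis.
[[1, 0], [0, 0]]

The orthogonal projection onto the line spanned by a nonzero vector u = (a, b) has matrix P = (u uᵀ) / (uᵀ u) = (1/(a² + b²)) · [[a², ab], [ab, b²]].
Here u = (1, 0), so a² + b² = 1 + 0 = 1.
P = (1/1) · [[1, 0], [0, 0]] = [[1, 0], [0, 0]].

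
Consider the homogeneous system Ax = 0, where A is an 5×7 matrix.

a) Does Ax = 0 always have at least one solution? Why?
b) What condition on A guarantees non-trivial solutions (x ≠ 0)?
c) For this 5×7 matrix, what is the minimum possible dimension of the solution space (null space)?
a) Yes, x = 0 is always a solution. b) When A has linearly dependent columns (rank < n). c) Minimum nullity = 2.

a) x = 0 satisfies A·0 = 0, so the zero vector is always a solution.
b) Non-trivial solutions exist iff the columns of A are linearly dependent, equivalently rank(A) < n (the number of columns).
c) By rank-nullity, rank(A) + nullity(A) = n = 7. Since A has only 5 rows, rank(A) ≤ 5, so nullity(A) ≥ 7 - 5 = 2.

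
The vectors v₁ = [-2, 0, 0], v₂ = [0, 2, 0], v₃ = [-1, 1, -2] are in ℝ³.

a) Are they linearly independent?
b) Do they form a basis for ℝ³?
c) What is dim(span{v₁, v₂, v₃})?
Yes independent, yes basis, dim = 3

Stack v₁, v₂, v₃ as rows of a 3×3 matrix.
[[-2, 0, 0]; [0, 2, 0]; [-1, 1, -2]] is already lower triangular with nonzero diagonal entries (-2, 2, -2), so its determinant is the product of the diagonal entries, det = (-2)·(2)·(-2) = 8 ≠ 0, and the rows are linearly independent.
Three linearly independent vectors in ℝ³ form a basis for ℝ³, so dim(span{v₁,v₂,v₃}) = 3.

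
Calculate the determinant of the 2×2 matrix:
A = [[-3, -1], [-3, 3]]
-12

For A = [[a, b], [c, d]], det(A) = a*d - b*c.
det(A) = (-3)*(3) - (-1)*(-3) = -9 - 3 = -12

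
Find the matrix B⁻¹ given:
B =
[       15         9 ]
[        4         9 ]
det(B) = 99
B⁻¹ =
[     1/11     -1/11 ]
[    -4/99      5/33 ]

For a 2×2 matrix B = [[a, b], [c, d]] with det(B) ≠ 0, B⁻¹ = (1/det(B)) * [[d, -b], [-c, a]].
det(B) = (15)*(9) - (9)*(4) = 135 - 36 = 99.
B⁻¹ = (1/99) * [[9, -9], [-4, 15]].
Dividing each entry by 99 and reducing:
B⁻¹ =
[     1/11     -1/11 ]
[    -4/99      5/33 ]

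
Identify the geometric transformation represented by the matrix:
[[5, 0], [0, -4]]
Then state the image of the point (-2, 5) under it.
non-uniform scaling by (5, -4); image of (-2, 5) is (-10, -20)

This is diagonal with distinct entries, so it scales the x-axis by 5 and the y-axis by -4.
The matrix [[5, 0], [0, -4]] represents: non-uniform scaling by (5, -4).
Applying it to (-2, 5): [5·-2 + 0·5, 0·-2 + -4·5] = (-10, -20).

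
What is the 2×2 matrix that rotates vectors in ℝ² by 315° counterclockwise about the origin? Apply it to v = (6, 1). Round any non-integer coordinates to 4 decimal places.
R = [[√2/2, √2/2], [-√2/2, √2/2]]; R·v = (4.9497, -3.5355)

A counterclockwise rotation by angle θ in ℝ² has matrix R(θ) = [[cos θ, -sin θ], [sin θ, cos θ]].
For θ = 315°: cos θ = √2/2, sin θ = -√2/2.
R(315°) = [[√2/2, √2/2], [-√2/2, √2/2]].
R·v = [√2/2·6 + (√2/2)·1, -√2/2·6 + √2/2·1] = (4.9497, -3.5355).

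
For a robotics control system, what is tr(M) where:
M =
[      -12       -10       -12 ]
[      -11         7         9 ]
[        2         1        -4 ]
tr(M) = -12 + 7 - 4 = -9

The trace of a square matrix is the sum of its diagonal entries.
Diagonal entries of M: M[0][0] = -12, M[1][1] = 7, M[2][2] = -4.
tr(M) = -12 + 7 - 4 = -9.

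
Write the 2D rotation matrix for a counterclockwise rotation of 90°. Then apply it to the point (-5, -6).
R = [[0, -1], [1, 0]]; R·(-5, -6) = (6, -5)

Rotation matrix formula: R(θ) = [[cos θ, -sin θ], [sin θ, cos θ]]
For θ = 90°:
cos(90°) = 0
sin(90°) = 1
R = [[0, -1], [1, 0]]
Apply to (-5, -6): [0·-5 + (-1)·-6, 1·-5 + 0·-6] = (6, -5)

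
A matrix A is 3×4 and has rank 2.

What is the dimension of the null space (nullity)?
2

The rank-nullity theorem for an m×n matrix states:
rank(A) + nullity(A) = n (the number of columns).
Here n = 4 and rank(A) = 2, so nullity(A) = 4 - 2 = 2.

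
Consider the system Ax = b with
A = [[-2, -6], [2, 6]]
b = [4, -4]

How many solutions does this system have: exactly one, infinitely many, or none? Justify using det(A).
Infinitely many solutions

det(A) = (-2)*(6) - (-6)*(2) = 0, so A is singular (column 2 is 3 times column 1).
b = [4, -4] = -2 * column 1 of A, so b lies in the column space of A.
A singular matrix whose right-hand side is in its column space gives a 1-parameter family of solutions — infinitely many.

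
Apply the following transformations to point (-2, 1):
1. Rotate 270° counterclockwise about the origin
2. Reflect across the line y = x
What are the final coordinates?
(2, 1)

Step 1: Rotate 270° → (1, 2)
Step 2: Reflect across the line y = x → (2, 1)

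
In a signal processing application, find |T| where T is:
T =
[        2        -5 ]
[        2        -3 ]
det(T) = 4

For a 2×2 matrix [[a, b], [c, d]], det = a*d - b*c.
det(T) = (2)*(-3) - (-5)*(2) = -6 + 10 = 4.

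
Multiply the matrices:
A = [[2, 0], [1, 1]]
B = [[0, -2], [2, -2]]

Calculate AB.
[[0, -4], [2, -4]]

Each entry (i,j) of AB = sum over k of A[i][k]*B[k][j].
(AB)[0][0] = (2)*(0) + (0)*(2) = 0
(AB)[0][1] = (2)*(-2) + (0)*(-2) = -4
(AB)[1][0] = (1)*(0) + (1)*(2) = 2
(AB)[1][1] = (1)*(-2) + (1)*(-2) = -4
AB = [[0, -4], [2, -4]]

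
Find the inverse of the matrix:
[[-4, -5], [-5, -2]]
[[2/17, -5/17], [-5/17, 4/17]]

For [[a,b],[c,d]], inverse = (1/det)·[[d,-b],[-c,a]]
det = -4·-2 - -5·-5 = -17
Inverse = (1/-17)·[[-2, 5], [5, -4]]
        = [[2/17, -5/17], [-5/17, 4/17]]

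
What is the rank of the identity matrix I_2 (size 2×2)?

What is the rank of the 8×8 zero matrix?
rank(I_2) = 2, rank(0) = 0

The identity I_2 has 2 columns that are the standard basis vectors e_1, …, e_2. These are linearly independent, so all 2 columns are pivots and rank(I_2) = 2.
The 8×8 zero matrix has every entry zero, so every row is the zero row and there are no pivots; rank(0) = 0.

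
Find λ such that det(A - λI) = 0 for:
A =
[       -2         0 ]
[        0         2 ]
λ = -2, 2

Solve det(A - λI) = 0. For a 2×2 matrix the characteristic equation is λ² - (trace)λ + det = 0.
trace(A) = a + d = -2 + 2 = 0.
det(A) = a*d - b*c = (-2)*(2) - (0)*(0) = -4 - 0 = -4.
Characteristic equation: λ² - (0)λ + (-4) = 0.
Discriminant = (0)² - 4*(-4) = 0 + 16 = 16.
λ = (0 ± √16) / 2 = (0 ± 4) / 2 = -2, 2.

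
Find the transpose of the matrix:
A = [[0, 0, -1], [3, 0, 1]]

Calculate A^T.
[[0, 3], [0, 0], [-1, 1]]

The transpose sends entry (i,j) to (j,i); rows become columns.
Row 0 of A: [0, 0, -1] -> column 0 of A^T.
Row 1 of A: [3, 0, 1] -> column 1 of A^T.
A^T = [[0, 3], [0, 0], [-1, 1]]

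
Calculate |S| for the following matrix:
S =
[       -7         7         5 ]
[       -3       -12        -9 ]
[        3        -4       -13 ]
det(S) = -1062

Expand along row 0 (cofactor expansion): det(S) = a*(e*i - f*h) - b*(d*i - f*g) + c*(d*h - e*g), where the 3×3 is [[a, b, c], [d, e, f], [g, h, i]].
Minor M_00 = (-12)*(-13) - (-9)*(-4) = 156 - 36 = 120.
Minor M_01 = (-3)*(-13) - (-9)*(3) = 39 + 27 = 66.
Minor M_02 = (-3)*(-4) - (-12)*(3) = 12 + 36 = 48.
det(S) = (-7)*(120) - (7)*(66) + (5)*(48) = -840 - 462 + 240 = -1062.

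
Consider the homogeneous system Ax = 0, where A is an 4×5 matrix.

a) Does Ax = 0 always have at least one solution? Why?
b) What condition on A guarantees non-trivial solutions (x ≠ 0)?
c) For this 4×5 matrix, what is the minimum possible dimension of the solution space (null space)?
a) Yes, x = 0 is always a solution. b) When A has linearly dependent columns (rank < n). c) Minimum nullity = 1.

a) x = 0 satisfies A·0 = 0, so the zero vector is always a solution.
b) Non-trivial solutions exist iff the columns of A are linearly dependent, equivalently rank(A) < n (the number of columns).
c) By rank-nullity, rank(A) + nullity(A) = n = 5. Since A has only 4 rows, rank(A) ≤ 4, so nullity(A) ≥ 5 - 4 = 1.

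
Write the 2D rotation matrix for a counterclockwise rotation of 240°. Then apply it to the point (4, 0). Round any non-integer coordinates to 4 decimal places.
R = [[-1/2, √3/2], [-√3/2, -1/2]]; R·(4, 0) = (-2.0000, -3.4641)

Rotation matrix formula: R(θ) = [[cos θ, -sin θ], [sin θ, cos θ]]
For θ = 240°:
cos(240°) = -1/2
sin(240°) = -√3/2
R = [[-1/2, √3/2], [-√3/2, -1/2]]
Apply to (4, 0): [-1/2·4 + (√3/2)·0, -√3/2·4 + -1/2·0] = (-2.0000, -3.4641)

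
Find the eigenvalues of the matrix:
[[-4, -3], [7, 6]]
λ = -1 and λ = 3

Characteristic equation: det(A - λI) = 0
λ² - (trace)λ + (det) = 0
λ² - (2)λ + (-3) = 0
λ² - 2λ - 3 = 0
Solving: λ = -1, 3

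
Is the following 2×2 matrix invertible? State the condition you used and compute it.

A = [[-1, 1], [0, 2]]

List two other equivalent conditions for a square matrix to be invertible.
Yes, invertible; det(A) = -2 ≠ 0. Equivalent conditions: rank(A) = 2; Ax = 0 has only the trivial solution; 0 is not an eigenvalue; the columns of A are linearly independent.

To check invertibility, compute det(A).
The given matrix is triangular, so det(A) equals the product of its diagonal entries = -2 ≠ 0.
Since det(A) ≠ 0, A is invertible.
Equivalent conditions for a square matrix A to be invertible:
- rank(A) = 2 (full rank).
- The homogeneous system Ax = 0 has only the trivial solution x = 0.
- 0 is not an eigenvalue of A.
- The columns (equivalently rows) of A are linearly independent.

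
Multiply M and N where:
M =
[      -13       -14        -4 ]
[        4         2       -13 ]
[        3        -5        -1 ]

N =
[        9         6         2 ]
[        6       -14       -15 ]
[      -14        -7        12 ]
MN =
[     -145       146       136 ]
[      230        87      -178 ]
[       11        95        69 ]

Matrix multiplication: (MN)[i][j] = sum over k of M[i][k] * N[k][j].
  (MN)[0][0] = (-13)*(9) + (-14)*(6) + (-4)*(-14) = -145
  (MN)[0][1] = (-13)*(6) + (-14)*(-14) + (-4)*(-7) = 146
  (MN)[0][2] = (-13)*(2) + (-14)*(-15) + (-4)*(12) = 136
  (MN)[1][0] = (4)*(9) + (2)*(6) + (-13)*(-14) = 230
  (MN)[1][1] = (4)*(6) + (2)*(-14) + (-13)*(-7) = 87
  (MN)[1][2] = (4)*(2) + (2)*(-15) + (-13)*(12) = -178
  (MN)[2][0] = (3)*(9) + (-5)*(6) + (-1)*(-14) = 11
  (MN)[2][1] = (3)*(6) + (-5)*(-14) + (-1)*(-7) = 95
  (MN)[2][2] = (3)*(2) + (-5)*(-15) + (-1)*(12) = 69
MN =
[     -145       146       136 ]
[      230        87      -178 ]
[       11        95        69 ]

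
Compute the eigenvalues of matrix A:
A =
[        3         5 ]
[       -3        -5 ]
λ = -2, 0

Solve det(A - λI) = 0. For a 2×2 matrix the characteristic equation is λ² - (trace)λ + det = 0.
trace(A) = a + d = 3 - 5 = -2.
det(A) = a*d - b*c = (3)*(-5) - (5)*(-3) = -15 + 15 = 0.
Characteristic equation: λ² - (-2)λ + (0) = 0.
Discriminant = (-2)² - 4*(0) = 4 - 0 = 4.
λ = (-2 ± √4) / 2 = (-2 ± 2) / 2 = -2, 0.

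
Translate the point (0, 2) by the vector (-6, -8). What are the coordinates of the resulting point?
(-6, -6)

Translation by (-6, -8):
x' = 0 + -6 = -6
y' = 2 + -8 = -6
Homogeneous matrix: [[1, 0, -6], [0, 1, -8], [0, 0, 1]]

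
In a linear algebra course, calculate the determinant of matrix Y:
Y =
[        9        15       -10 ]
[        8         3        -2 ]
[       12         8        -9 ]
det(Y) = 341

Expand along row 0 (cofactor expansion): det(Y) = a*(e*i - f*h) - b*(d*i - f*g) + c*(d*h - e*g), where the 3×3 is [[a, b, c], [d, e, f], [g, h, i]].
Minor M_00 = (3)*(-9) - (-2)*(8) = -27 + 16 = -11.
Minor M_01 = (8)*(-9) - (-2)*(12) = -72 + 24 = -48.
Minor M_02 = (8)*(8) - (3)*(12) = 64 - 36 = 28.
det(Y) = (9)*(-11) - (15)*(-48) + (-10)*(28) = -99 + 720 - 280 = 341.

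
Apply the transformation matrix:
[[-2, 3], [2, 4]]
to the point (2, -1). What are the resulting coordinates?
(-7, 0)

Matrix multiplication:
[[-2, 3], [2, 4]] × [2, -1]ᵀ
= [-2×2 + 3×-1, 2×2 + 4×-1]ᵀ
= [-7.0000, 0.0000]ᵀ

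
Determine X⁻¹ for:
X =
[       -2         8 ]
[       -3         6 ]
det(X) = 12
X⁻¹ =
[      1/2      -2/3 ]
[      1/4      -1/6 ]

For a 2×2 matrix X = [[a, b], [c, d]] with det(X) ≠ 0, X⁻¹ = (1/det(X)) * [[d, -b], [-c, a]].
det(X) = (-2)*(6) - (8)*(-3) = -12 + 24 = 12.
X⁻¹ = (1/12) * [[6, -8], [3, -2]].
Dividing each entry by 12 and reducing:
X⁻¹ =
[      1/2      -2/3 ]
[      1/4      -1/6 ]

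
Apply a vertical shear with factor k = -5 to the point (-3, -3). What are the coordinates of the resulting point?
(-3, 12)

Shear matrix for vertical shear with factor k = -5:
[[1, 0], [-5, 1]]
Result: (-3, -3) → (-3, 12)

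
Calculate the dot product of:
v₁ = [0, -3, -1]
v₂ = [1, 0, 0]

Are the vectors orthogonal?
0, Yes

The dot product is the sum of products of corresponding components.
v₁·v₂ = (0)*(1) + (-3)*(0) + (-1)*(0) = 0 + 0 + 0 = 0.
Two vectors are orthogonal iff their dot product is 0; here the dot product is 0, so the vectors are orthogonal.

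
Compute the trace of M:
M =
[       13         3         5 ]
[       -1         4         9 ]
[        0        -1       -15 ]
tr(M) = 13 + 4 - 15 = 2

The trace of a square matrix is the sum of its diagonal entries.
Diagonal entries of M: M[0][0] = 13, M[1][1] = 4, M[2][2] = -15.
tr(M) = 13 + 4 - 15 = 2.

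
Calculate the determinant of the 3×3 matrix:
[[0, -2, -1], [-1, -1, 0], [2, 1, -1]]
1

Expansion along first row:
det = 0·det([[-1,0],[1,-1]]) - -2·det([[-1,0],[2,-1]]) + -1·det([[-1,-1],[2,1]])
    = 0·(-1·-1 - 0·1) - -2·(-1·-1 - 0·2) + -1·(-1·1 - -1·2)
    = 0·1 - -2·1 + -1·1
    = 0 + 2 + -1 = 1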